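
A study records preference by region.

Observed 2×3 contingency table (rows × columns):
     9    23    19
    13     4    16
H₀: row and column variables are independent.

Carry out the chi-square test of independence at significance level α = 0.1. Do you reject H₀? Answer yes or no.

reject H₀: yes

Row totals [51, 33], col totals [22, 27, 35], n=84
χ² = (9−13.36)²/13.36 + (23−16.39)²/16.39 + (19−21.25)²/21.25 + (13−8.64)²/8.64 + (4−10.61)²/10.61 + (16−13.75)²/13.75 = 11.0029
df = 2
p-value (upper-tail) = 0.00408
At α=0.1: p < α → reject H₀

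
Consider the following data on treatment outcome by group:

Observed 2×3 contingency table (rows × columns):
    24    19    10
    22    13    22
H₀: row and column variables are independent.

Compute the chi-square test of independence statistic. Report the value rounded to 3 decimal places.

Row totals [53, 57], col totals [46, 32, 32], n=110
χ² = (24−22.16)²/22.16 + (19−15.42)²/15.42 + (10−15.42)²/15.42 + (22−23.84)²/23.84 + (13−16.58)²/16.58 + (22−16.58)²/16.58 = 5.5739
df = 2

test statistic = 5.574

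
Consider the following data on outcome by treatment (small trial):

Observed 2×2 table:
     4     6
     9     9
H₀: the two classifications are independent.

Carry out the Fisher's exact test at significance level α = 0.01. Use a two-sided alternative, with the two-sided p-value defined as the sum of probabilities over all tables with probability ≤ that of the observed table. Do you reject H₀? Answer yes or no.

Margins: r₁=10, r₂=18, c₁=13, c₂=15, n=28
p_obs = C(10,4)·C(18,9)/C(28,13); sum pmf over tables with pmf ≤ p_obs
p-value (two-sided) = 0.70549
At α=0.01: p ≥ α → fail to reject H₀

reject H₀: no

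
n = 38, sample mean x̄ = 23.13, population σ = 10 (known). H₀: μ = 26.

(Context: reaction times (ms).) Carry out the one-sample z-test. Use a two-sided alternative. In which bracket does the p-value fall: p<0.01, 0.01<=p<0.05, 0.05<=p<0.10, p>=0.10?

p-value bracket: 0.05<=p<0.10

SE = σ/√n = 10/√38 = 1.6222
z = (x̄−μ₀)/SE = (23.13−26)/1.6222 = -1.7692
p-value (two-sided) = 0.07686
→ bracket: 0.05<=p<0.10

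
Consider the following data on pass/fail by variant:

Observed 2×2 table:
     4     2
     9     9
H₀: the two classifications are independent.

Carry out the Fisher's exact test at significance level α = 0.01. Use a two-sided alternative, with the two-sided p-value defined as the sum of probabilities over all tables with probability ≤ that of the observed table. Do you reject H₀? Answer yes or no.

Margins: r₁=6, r₂=18, c₁=13, c₂=11, n=24
p_obs = C(6,4)·C(18,9)/C(24,13); sum pmf over tables with pmf ≤ p_obs
p-value (two-sided) = 0.64940
At α=0.01: p ≥ α → fail to reject H₀

reject H₀: no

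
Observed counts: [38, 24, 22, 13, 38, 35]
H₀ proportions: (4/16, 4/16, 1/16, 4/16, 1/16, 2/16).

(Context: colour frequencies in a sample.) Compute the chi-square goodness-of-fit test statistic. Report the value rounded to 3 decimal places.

n = 170; E_i = n·p_i = [42.50, 42.50, 10.62, 42.50, 10.62, 21.25]
χ² = (38−42.50)²/42.50 + (24−42.50)²/42.50 + (22−10.62)²/10.62 + (13−42.50)²/42.50 + (38−10.62)²/10.62 + (35−21.25)²/21.25 = 120.6118
df = 5

test statistic = 120.612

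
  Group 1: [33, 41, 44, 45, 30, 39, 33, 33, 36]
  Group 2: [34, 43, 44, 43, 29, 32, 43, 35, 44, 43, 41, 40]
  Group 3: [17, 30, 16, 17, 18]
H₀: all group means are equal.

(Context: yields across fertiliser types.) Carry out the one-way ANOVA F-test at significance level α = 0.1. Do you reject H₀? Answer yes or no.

Group means [37.11, 39.25, 19.60], grand mean 34.731
SSB = Σnᵢ(x̄ᵢ−x̄)² = 1440.776; SSW = ΣΣ(x−x̄ᵢ)² = 676.339
MSB = 1440.776/2 = 720.3882; MSW = 676.339/23 = 29.4060
F = MSB/MSW = 24.4980
df = (2, 23)
p-value (upper-tail) = 0.00000
At α=0.1: p < α → reject H₀

reject H₀: yes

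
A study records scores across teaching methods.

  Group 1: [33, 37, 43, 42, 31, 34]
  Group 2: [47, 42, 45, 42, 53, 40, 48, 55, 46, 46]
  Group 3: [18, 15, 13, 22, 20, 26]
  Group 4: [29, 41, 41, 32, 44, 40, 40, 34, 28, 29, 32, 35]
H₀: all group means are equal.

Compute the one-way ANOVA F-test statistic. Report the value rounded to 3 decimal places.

Group means [36.67, 46.40, 19.00, 35.42], grand mean 35.971
SSB = Σnᵢ(x̄ᵢ−x̄)² = 2822.321; SSW = ΣΣ(x−x̄ᵢ)² = 776.650
MSB = 2822.321/3 = 940.7735; MSW = 776.650/30 = 25.8883
F = MSB/MSW = 36.3397
df = (3, 30)

test statistic = 36.340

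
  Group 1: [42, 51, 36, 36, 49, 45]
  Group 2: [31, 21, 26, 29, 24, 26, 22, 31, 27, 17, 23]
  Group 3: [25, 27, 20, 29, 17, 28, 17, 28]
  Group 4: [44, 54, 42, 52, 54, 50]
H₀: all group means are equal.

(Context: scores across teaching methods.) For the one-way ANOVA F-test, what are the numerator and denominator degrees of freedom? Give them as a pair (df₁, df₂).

degrees of freedom = [3, 27]

k = 4 groups, N = 31 total
df = (k−1, N−k) = (4−1, 31−4) = (3, 27)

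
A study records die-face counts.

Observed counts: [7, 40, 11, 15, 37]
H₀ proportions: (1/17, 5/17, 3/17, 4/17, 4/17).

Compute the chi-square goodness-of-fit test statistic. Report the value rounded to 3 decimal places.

test statistic = 14.847

n = 110; E_i = n·p_i = [6.47, 32.35, 19.41, 25.88, 25.88]
χ² = (7−6.47)²/6.47 + (40−32.35)²/32.35 + (11−19.41)²/19.41 + (15−25.88)²/25.88 + (37−25.88)²/25.88 = 14.8470
df = 4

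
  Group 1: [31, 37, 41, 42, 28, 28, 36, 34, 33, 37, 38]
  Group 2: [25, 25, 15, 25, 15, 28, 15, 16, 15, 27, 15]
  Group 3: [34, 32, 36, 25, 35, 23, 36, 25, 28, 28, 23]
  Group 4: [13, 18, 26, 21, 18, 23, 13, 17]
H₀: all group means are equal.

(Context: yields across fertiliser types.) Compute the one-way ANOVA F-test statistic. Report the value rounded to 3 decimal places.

Group means [35.00, 20.09, 29.55, 18.62], grand mean 26.341
SSB = Σnᵢ(x̄ᵢ−x̄)² = 1843.708; SSW = ΣΣ(x−x̄ᵢ)² = 967.511
MSB = 1843.708/3 = 614.5694; MSW = 967.511/37 = 26.1490
F = MSB/MSW = 23.5026
df = (3, 37)

test statistic = 23.503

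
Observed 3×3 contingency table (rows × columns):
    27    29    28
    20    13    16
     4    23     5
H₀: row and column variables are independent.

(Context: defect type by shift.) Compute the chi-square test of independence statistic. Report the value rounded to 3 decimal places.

Row totals [84, 49, 32], col totals [51, 65, 49], n=165
χ² = (27−25.96)²/25.96 + (29−33.09)²/33.09 + (28−24.95)²/24.95 + (20−15.15)²/15.15 + (13−19.30)²/19.30 + (16−14.55)²/14.55 + (4−9.89)²/9.89 + (23−12.61)²/12.61 + (5−9.50)²/9.50 = 18.8918
df = 4

test statistic = 18.892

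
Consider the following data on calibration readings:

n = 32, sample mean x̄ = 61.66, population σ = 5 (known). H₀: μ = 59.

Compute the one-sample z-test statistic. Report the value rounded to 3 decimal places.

test statistic = 3.009

SE = σ/√n = 5/√32 = 0.8839
z = (x̄−μ₀)/SE = (61.66−59)/0.8839 = 3.0094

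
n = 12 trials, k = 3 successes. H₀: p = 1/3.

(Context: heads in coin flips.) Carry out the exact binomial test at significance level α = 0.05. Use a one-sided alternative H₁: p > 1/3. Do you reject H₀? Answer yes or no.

Exact binomial: n=12, k=3, p₀=1/3=0.3333
P(X≥3) from Σ C(n,i)·p₀^i·(1−p₀)^(n−i)
p-value (one-sided, H₁ greater) = 0.81888
At α=0.05: p ≥ α → fail to reject H₀

reject H₀: no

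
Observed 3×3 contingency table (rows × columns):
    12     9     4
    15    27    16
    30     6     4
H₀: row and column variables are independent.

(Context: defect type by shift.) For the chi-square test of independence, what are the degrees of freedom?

degrees of freedom = 4

df = (r−1)(c−1) = (3−1)·(3−1) = 4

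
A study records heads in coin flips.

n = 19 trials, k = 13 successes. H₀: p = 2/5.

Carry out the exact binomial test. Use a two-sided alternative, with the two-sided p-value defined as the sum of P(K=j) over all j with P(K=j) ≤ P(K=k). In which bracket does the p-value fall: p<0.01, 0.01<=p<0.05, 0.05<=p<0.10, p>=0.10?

Exact binomial: n=19, k=13, p₀=2/5=0.4000
P(X=j) = C(n,j)·p₀^j·(1−p₀)^(n−j); p = Σ P(X=j) over j with P(X=j) ≤ P(X=13)
p-value (two-sided) = 0.01703
→ bracket: 0.01<=p<0.05

p-value bracket: 0.01<=p<0.05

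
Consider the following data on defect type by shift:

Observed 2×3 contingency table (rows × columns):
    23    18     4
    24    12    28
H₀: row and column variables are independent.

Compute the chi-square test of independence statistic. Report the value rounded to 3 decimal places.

test statistic = 16.408

Row totals [45, 64], col totals [47, 30, 32], n=109
χ² = (23−19.40)²/19.40 + (18−12.39)²/12.39 + (4−13.21)²/13.21 + (24−27.60)²/27.60 + (12−17.61)²/17.61 + (28−18.79)²/18.79 = 16.4079
df = 2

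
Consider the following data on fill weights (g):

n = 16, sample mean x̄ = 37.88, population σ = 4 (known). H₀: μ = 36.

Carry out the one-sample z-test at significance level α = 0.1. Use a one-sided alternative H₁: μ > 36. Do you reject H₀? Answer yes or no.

SE = σ/√n = 4/√16 = 1.0000
z = (x̄−μ₀)/SE = (37.88−36)/1.0000 = 1.8800
p-value (one-sided, H₁ greater) = 0.03005
At α=0.1: p < α → reject H₀

reject H₀: yes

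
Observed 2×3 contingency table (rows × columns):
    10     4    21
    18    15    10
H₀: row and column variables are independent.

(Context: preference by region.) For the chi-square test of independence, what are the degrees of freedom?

df = (r−1)(c−1) = (2−1)·(3−1) = 2

degrees of freedom = 2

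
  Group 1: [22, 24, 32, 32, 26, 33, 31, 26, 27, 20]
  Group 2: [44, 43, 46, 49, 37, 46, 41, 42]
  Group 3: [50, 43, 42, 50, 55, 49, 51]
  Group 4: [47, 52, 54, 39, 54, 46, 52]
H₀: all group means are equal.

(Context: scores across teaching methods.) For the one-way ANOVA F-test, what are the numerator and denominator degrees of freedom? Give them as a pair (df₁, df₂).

degrees of freedom = [3, 28]

k = 4 groups, N = 32 total
df = (k−1, N−k) = (4−1, 32−4) = (3, 28)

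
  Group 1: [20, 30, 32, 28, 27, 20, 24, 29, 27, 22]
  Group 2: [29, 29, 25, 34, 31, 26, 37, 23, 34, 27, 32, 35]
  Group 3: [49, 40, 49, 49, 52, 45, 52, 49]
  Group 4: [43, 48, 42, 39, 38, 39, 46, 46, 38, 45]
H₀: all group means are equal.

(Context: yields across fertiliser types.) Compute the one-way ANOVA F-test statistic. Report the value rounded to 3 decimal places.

test statistic = 59.652

Group means [25.90, 30.17, 48.12, 42.40], grand mean 35.750
SSB = Σnᵢ(x̄ᵢ−x̄)² = 3011.658; SSW = ΣΣ(x−x̄ᵢ)² = 605.842
MSB = 3011.658/3 = 1003.8861; MSW = 605.842/36 = 16.8289
F = MSB/MSW = 59.6524
df = (3, 36)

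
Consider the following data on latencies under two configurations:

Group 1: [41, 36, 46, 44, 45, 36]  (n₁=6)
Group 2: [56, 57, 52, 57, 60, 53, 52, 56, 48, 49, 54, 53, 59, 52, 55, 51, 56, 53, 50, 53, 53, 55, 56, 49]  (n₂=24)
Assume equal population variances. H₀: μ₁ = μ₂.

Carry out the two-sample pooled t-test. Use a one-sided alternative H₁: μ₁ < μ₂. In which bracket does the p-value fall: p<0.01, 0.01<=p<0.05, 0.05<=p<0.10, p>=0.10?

p-value bracket: p<0.01

x̄₁=41.333, s₁=4.457, n₁=6
x̄₂=53.708, s₂=3.113, n₂=24
s_p² = [5·4.457² + 23·3.113²]/28 = 11.5104
SE = √(s_p²·(1/6+1/24)) = 1.5485
t = (41.333−53.708)/1.5485 = -7.9914
df = 28
p-value (one-sided, H₁ less) = 0.00000
→ bracket: p<0.01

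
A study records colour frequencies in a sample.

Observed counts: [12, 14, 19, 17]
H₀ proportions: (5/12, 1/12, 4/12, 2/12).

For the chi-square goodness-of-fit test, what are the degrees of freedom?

df = k − 1 = 4 − 1 = 3

degrees of freedom = 3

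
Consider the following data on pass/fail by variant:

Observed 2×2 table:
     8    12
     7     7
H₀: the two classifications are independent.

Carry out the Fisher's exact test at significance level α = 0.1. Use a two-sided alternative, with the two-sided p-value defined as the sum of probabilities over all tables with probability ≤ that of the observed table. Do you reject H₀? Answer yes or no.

Margins: r₁=20, r₂=14, c₁=15, c₂=19, n=34
p_obs = C(20,8)·C(14,7)/C(34,15); sum pmf over tables with pmf ≤ p_obs
p-value (two-sided) = 0.72824
At α=0.1: p ≥ α → fail to reject H₀

reject H₀: no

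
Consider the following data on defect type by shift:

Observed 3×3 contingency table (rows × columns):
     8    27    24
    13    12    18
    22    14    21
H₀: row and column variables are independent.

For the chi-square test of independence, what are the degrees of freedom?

df = (r−1)(c−1) = (3−1)·(3−1) = 4

degrees of freedom = 4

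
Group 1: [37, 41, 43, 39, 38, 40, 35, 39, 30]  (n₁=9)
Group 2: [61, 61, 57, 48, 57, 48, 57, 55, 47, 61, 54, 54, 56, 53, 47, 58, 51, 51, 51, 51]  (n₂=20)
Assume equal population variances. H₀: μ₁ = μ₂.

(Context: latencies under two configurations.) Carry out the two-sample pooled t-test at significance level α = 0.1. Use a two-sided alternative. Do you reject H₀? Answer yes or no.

x̄₁=38.000, s₁=3.775, n₁=9
x̄₂=53.900, s₂=4.599, n₂=20
s_p² = [8·3.775² + 19·4.599²]/27 = 19.1037
SE = √(s_p²·(1/9+1/20)) = 1.7544
t = (38.000−53.900)/1.7544 = -9.0631
df = 27
p-value (two-sided) = 0.00000
At α=0.1: p < α → reject H₀

reject H₀: yes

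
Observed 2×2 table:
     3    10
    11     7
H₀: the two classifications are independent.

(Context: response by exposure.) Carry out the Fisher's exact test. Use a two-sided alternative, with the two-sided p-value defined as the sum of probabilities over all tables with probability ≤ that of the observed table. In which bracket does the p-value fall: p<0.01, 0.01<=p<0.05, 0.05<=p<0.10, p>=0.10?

Margins: r₁=13, r₂=18, c₁=14, c₂=17, n=31
p_obs = C(13,3)·C(18,11)/C(31,14); sum pmf over tables with pmf ≤ p_obs
p-value (two-sided) = 0.06686
→ bracket: 0.05<=p<0.10

p-value bracket: 0.05<=p<0.10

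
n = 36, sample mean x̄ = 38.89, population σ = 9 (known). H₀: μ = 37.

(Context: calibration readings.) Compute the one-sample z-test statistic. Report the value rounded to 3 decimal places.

SE = σ/√n = 9/√36 = 1.5000
z = (x̄−μ₀)/SE = (38.89−37)/1.5000 = 1.2600

test statistic = 1.260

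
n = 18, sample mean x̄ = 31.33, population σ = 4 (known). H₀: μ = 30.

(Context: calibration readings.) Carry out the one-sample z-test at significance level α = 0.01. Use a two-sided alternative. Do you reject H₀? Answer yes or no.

reject H₀: no

SE = σ/√n = 4/√18 = 0.9428
z = (x̄−μ₀)/SE = (31.33−30)/0.9428 = 1.4107
p-value (two-sided) = 0.15834
At α=0.01: p ≥ α → fail to reject H₀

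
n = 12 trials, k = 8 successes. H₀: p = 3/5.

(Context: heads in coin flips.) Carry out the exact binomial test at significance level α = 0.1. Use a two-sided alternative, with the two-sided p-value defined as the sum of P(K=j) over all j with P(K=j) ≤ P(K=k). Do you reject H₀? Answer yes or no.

reject H₀: no

Exact binomial: n=12, k=8, p₀=3/5=0.6000
P(X=j) = C(n,j)·p₀^j·(1−p₀)^(n−j); p = Σ P(X=j) over j with P(X=j) ≤ P(X=8)
p-value (two-sided) = 0.77297
At α=0.1: p ≥ α → fail to reject H₀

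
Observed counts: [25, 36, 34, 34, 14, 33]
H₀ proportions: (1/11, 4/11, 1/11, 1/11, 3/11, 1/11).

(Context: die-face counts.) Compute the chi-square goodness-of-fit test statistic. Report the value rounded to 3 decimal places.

n = 176; E_i = n·p_i = [16.00, 64.00, 16.00, 16.00, 48.00, 16.00]
χ² = (25−16.00)²/16.00 + (36−64.00)²/64.00 + (34−16.00)²/16.00 + (34−16.00)²/16.00 + (14−48.00)²/48.00 + (33−16.00)²/16.00 = 99.9583
df = 5

test statistic = 99.958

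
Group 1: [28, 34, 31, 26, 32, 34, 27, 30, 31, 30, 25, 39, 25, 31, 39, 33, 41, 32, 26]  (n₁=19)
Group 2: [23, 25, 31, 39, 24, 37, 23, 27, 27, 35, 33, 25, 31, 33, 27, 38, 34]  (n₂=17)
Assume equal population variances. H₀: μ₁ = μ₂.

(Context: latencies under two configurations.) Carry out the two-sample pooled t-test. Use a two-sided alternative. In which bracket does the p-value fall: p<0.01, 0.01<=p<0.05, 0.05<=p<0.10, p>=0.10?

p-value bracket: p>=0.10

x̄₁=31.263, s₁=4.712, n₁=19
x̄₂=30.118, s₂=5.395, n₂=17
s_p² = [18·4.712² + 16·5.395²]/34 = 25.4544
SE = √(s_p²·(1/19+1/17)) = 1.6843
t = (31.263−30.118)/1.6843 = 0.6801
df = 34
p-value (two-sided) = 0.50105
→ bracket: p>=0.10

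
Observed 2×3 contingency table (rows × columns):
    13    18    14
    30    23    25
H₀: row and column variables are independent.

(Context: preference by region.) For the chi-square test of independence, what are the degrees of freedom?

degrees of freedom = 2

df = (r−1)(c−1) = (2−1)·(3−1) = 2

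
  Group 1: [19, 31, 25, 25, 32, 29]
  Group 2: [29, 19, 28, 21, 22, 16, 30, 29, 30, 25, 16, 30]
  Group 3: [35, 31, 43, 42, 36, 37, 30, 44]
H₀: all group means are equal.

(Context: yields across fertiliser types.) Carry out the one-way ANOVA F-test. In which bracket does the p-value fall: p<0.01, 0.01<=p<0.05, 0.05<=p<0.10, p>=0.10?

p-value bracket: p<0.01

Group means [26.83, 24.58, 37.25], grand mean 29.000
SSB = Σnᵢ(x̄ᵢ−x̄)² = 806.750; SSW = ΣΣ(x−x̄ᵢ)² = 653.250
MSB = 806.750/2 = 403.3750; MSW = 653.250/23 = 28.4022
F = MSB/MSW = 14.2023
df = (2, 23)
p-value (upper-tail) = 0.00010
→ bracket: p<0.01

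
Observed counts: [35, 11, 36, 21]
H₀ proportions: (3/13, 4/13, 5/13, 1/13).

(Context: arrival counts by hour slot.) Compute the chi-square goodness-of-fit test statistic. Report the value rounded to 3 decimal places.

test statistic = 40.730

n = 103; E_i = n·p_i = [23.77, 31.69, 39.62, 7.92]
χ² = (35−23.77)²/23.77 + (11−31.69)²/31.69 + (36−39.62)²/39.62 + (21−7.92)²/7.92 = 40.7299
df = 3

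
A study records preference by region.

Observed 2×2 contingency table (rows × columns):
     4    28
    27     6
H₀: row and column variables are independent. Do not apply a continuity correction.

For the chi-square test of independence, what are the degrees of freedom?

degrees of freedom = 1

df = (r−1)(c−1) = (2−1)·(2−1) = 1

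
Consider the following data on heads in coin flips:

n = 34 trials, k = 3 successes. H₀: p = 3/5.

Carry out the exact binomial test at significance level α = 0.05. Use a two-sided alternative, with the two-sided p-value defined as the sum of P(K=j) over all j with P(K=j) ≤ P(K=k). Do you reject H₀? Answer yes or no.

Exact binomial: n=34, k=3, p₀=3/5=0.6000
P(X=j) = C(n,j)·p₀^j·(1−p₀)^(n−j); p = Σ P(X=j) over j with P(X=j) ≤ P(X=3)
p-value (two-sided) = 0.00000
At α=0.05: p < α → reject H₀

reject H₀: yes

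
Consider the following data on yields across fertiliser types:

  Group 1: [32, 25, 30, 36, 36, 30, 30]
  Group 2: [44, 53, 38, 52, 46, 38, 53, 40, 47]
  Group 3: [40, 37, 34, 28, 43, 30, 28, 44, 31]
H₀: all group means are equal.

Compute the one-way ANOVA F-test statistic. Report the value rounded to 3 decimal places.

Group means [31.29, 45.67, 35.00], grand mean 37.800
SSB = Σnᵢ(x̄ᵢ−x̄)² = 924.571; SSW = ΣΣ(x−x̄ᵢ)² = 705.429
MSB = 924.571/2 = 462.2857; MSW = 705.429/22 = 32.0649
F = MSB/MSW = 14.4172
df = (2, 22)

test statistic = 14.417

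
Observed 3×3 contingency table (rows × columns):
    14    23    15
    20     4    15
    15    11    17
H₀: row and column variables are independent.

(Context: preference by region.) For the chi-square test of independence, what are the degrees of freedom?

df = (r−1)(c−1) = (3−1)·(3−1) = 4

degrees of freedom = 4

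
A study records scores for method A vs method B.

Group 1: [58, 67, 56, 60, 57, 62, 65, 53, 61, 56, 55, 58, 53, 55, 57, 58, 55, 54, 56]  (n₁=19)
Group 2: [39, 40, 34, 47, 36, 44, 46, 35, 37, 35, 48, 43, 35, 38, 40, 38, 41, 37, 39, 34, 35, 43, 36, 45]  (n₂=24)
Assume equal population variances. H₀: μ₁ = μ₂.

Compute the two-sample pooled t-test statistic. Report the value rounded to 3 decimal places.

test statistic = 14.474

x̄₁=57.684, s₁=3.830, n₁=19
x̄₂=39.375, s₂=4.332, n₂=24
s_p² = [18·3.830² + 23·4.332²]/41 = 16.9690
SE = √(s_p²·(1/19+1/24)) = 1.2650
t = (57.684−39.375)/1.2650 = 14.4740
df = 41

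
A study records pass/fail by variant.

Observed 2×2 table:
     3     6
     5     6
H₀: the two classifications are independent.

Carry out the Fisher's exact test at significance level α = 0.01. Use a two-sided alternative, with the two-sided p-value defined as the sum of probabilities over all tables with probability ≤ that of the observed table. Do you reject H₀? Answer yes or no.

reject H₀: no

Margins: r₁=9, r₂=11, c₁=8, c₂=12, n=20
p_obs = C(9,3)·C(11,5)/C(20,8); sum pmf over tables with pmf ≤ p_obs
p-value (two-sided) = 0.66992
At α=0.01: p ≥ α → fail to reject H₀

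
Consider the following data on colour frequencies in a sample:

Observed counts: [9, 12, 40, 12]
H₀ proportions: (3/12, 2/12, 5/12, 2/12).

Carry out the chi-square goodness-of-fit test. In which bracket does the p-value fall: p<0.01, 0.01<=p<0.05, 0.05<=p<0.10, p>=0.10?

n = 73; E_i = n·p_i = [18.25, 12.17, 30.42, 12.17]
χ² = (9−18.25)²/18.25 + (12−12.17)²/12.17 + (40−30.42)²/30.42 + (12−12.17)²/12.17 = 7.7123
df = 3
p-value (upper-tail) = 0.05235
→ bracket: 0.05<=p<0.10

p-value bracket: 0.05<=p<0.10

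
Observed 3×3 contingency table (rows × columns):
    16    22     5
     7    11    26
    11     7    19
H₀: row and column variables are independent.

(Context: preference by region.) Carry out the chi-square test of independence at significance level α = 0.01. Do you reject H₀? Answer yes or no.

reject H₀: yes

Row totals [43, 44, 37], col totals [34, 40, 50], n=124
χ² = (16−11.79)²/11.79 + (22−13.87)²/13.87 + (5−17.34)²/17.34 + (7−12.06)²/12.06 + (11−14.19)²/14.19 + (26−17.74)²/17.74 + (11−10.15)²/10.15 + (7−11.94)²/11.94 + (19−14.92)²/14.92 = 24.9650
df = 4
p-value (upper-tail) = 0.00005
At α=0.01: p < α → reject H₀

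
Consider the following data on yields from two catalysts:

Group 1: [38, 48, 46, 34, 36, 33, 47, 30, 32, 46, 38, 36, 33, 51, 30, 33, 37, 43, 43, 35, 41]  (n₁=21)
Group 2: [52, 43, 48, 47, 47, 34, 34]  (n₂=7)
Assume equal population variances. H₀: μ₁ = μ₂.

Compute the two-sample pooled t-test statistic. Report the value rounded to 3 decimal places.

x̄₁=38.571, s₁=6.337, n₁=21
x̄₂=43.571, s₂=7.044, n₂=7
s_p² = [20·6.337² + 6·7.044²]/26 = 42.3407
SE = √(s_p²·(1/21+1/7)) = 2.8399
t = (38.571−43.571)/2.8399 = -1.7606
df = 26

test statistic = -1.761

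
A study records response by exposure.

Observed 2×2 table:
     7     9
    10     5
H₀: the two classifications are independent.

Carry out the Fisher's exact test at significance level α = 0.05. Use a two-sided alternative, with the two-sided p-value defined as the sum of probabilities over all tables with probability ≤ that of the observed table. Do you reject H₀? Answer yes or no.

Margins: r₁=16, r₂=15, c₁=17, c₂=14, n=31
p_obs = C(16,7)·C(15,10)/C(31,17); sum pmf over tables with pmf ≤ p_obs
p-value (two-sided) = 0.28516
At α=0.05: p ≥ α → fail to reject H₀

reject H₀: no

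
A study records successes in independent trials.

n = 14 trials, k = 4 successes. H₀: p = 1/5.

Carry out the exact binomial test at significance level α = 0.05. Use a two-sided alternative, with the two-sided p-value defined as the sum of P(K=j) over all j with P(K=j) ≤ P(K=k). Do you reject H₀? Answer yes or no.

Exact binomial: n=14, k=4, p₀=1/5=0.2000
P(X=j) = C(n,j)·p₀^j·(1−p₀)^(n−j); p = Σ P(X=j) over j with P(X=j) ≤ P(X=4)
p-value (two-sided) = 0.49972
At α=0.05: p ≥ α → fail to reject H₀

reject H₀: no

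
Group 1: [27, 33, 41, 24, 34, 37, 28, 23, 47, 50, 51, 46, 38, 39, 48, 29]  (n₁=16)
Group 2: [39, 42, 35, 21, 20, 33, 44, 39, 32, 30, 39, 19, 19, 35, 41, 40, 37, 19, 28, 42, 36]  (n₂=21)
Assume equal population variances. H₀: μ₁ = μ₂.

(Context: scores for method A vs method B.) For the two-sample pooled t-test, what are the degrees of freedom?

degrees of freedom = 35

df = n₁ + n₂ − 2 = 16 + 21 − 2 = 35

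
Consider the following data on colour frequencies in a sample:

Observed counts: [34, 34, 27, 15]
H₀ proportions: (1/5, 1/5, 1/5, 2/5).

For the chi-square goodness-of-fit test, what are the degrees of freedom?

degrees of freedom = 3

df = k − 1 = 4 − 1 = 3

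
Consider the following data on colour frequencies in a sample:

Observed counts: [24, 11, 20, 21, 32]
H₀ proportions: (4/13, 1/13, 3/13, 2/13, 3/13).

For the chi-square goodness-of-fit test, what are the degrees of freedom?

degrees of freedom = 4

df = k − 1 = 5 − 1 = 4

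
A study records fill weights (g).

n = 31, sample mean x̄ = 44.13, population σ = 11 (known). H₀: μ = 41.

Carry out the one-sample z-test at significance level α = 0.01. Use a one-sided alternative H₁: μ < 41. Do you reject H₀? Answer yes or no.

reject H₀: no

SE = σ/√n = 11/√31 = 1.9757
z = (x̄−μ₀)/SE = (44.13−41)/1.9757 = 1.5843
p-value (one-sided, H₁ less) = 0.94344
At α=0.01: p ≥ α → fail to reject H₀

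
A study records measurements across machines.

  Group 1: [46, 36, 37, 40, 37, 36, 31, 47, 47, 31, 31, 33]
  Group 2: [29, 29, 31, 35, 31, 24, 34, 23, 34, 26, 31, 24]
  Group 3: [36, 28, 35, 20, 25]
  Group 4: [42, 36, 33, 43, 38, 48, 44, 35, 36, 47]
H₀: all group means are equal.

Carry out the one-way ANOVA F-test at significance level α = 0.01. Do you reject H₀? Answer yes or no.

Group means [37.67, 29.25, 28.80, 40.20], grand mean 34.590
SSB = Σnᵢ(x̄ᵢ−x̄)² = 938.119; SSW = ΣΣ(x−x̄ᵢ)² = 1037.317
MSB = 938.119/3 = 312.7064; MSW = 1037.317/35 = 29.6376
F = MSB/MSW = 10.5510
df = (3, 35)
p-value (upper-tail) = 0.00004
At α=0.01: p < α → reject H₀

reject H₀: yes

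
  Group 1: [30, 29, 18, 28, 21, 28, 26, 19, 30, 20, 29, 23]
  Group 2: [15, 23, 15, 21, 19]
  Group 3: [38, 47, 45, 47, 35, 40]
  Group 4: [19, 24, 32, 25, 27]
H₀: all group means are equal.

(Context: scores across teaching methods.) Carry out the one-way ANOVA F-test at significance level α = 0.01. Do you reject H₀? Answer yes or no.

reject H₀: yes

Group means [25.08, 18.60, 42.00, 25.40], grand mean 27.607
SSB = Σnᵢ(x̄ᵢ−x̄)² = 1749.362; SSW = ΣΣ(x−x̄ᵢ)² = 499.317
MSB = 1749.362/3 = 583.1206; MSW = 499.317/24 = 20.8049
F = MSB/MSW = 28.0281
df = (3, 24)
p-value (upper-tail) = 0.00000
At α=0.01: p < α → reject H₀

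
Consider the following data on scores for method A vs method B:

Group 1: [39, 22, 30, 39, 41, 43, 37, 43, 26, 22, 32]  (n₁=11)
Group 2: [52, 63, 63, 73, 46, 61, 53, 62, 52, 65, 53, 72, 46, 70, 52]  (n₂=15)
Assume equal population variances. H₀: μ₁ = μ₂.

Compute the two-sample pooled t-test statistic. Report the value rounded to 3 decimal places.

test statistic = -7.303

x̄₁=34.000, s₁=8.012, n₁=11
x̄₂=58.867, s₂=8.959, n₂=15
s_p² = [10·8.012² + 14·8.959²]/24 = 73.5722
SE = √(s_p²·(1/11+1/15)) = 3.4049
t = (34.000−58.867)/3.4049 = -7.3032
df = 24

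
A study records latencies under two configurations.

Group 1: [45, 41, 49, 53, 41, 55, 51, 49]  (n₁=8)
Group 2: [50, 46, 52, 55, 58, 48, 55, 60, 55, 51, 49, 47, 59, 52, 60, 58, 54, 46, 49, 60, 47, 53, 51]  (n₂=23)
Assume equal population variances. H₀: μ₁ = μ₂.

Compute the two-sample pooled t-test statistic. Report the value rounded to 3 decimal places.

x̄₁=48.000, s₁=5.237, n₁=8
x̄₂=52.826, s₂=4.726, n₂=23
s_p² = [7·5.237² + 22·4.726²]/29 = 23.5622
SE = √(s_p²·(1/8+1/23)) = 1.9924
t = (48.000−52.826)/1.9924 = -2.4222
df = 29

test statistic = -2.422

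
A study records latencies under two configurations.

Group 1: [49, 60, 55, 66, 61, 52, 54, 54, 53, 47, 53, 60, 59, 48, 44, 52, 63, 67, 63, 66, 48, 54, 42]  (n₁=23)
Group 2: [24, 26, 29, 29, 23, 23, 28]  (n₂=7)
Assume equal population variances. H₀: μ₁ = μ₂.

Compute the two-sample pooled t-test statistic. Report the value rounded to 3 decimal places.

test statistic = 10.444

x̄₁=55.217, s₁=7.173, n₁=23
x̄₂=26.000, s₂=2.708, n₂=7
s_p² = [22·7.173² + 6·2.708²]/28 = 41.9969
SE = √(s_p²·(1/23+1/7)) = 2.7974
t = (55.217−26.000)/2.7974 = 10.4444
df = 28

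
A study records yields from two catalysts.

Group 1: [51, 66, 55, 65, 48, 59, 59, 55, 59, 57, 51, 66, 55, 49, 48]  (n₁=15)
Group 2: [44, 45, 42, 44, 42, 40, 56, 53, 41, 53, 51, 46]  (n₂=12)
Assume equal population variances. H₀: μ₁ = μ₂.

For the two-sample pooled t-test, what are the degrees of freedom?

df = n₁ + n₂ − 2 = 15 + 12 − 2 = 25

degrees of freedom = 25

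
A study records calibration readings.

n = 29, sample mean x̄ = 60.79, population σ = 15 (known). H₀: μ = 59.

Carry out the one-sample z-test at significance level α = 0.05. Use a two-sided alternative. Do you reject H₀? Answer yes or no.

SE = σ/√n = 15/√29 = 2.7854
z = (x̄−μ₀)/SE = (60.79−59)/2.7854 = 0.6426
p-value (two-sided) = 0.52046
At α=0.05: p ≥ α → fail to reject H₀

reject H₀: no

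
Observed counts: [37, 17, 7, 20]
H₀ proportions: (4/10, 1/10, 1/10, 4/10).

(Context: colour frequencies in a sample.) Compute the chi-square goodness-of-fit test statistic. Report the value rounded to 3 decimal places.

test statistic = 15.327

n = 81; E_i = n·p_i = [32.40, 8.10, 8.10, 32.40]
χ² = (37−32.40)²/32.40 + (17−8.10)²/8.10 + (7−8.10)²/8.10 + (20−32.40)²/32.40 = 15.3272
df = 3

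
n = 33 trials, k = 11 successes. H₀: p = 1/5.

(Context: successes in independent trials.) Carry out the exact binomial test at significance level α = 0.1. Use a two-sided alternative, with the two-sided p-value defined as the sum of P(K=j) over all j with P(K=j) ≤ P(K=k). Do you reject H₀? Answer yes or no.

reject H₀: yes

Exact binomial: n=33, k=11, p₀=1/5=0.2000
P(X=j) = C(n,j)·p₀^j·(1−p₀)^(n−j); p = Σ P(X=j) over j with P(X=j) ≤ P(X=11)
p-value (two-sided) = 0.07762
At α=0.1: p < α → reject H₀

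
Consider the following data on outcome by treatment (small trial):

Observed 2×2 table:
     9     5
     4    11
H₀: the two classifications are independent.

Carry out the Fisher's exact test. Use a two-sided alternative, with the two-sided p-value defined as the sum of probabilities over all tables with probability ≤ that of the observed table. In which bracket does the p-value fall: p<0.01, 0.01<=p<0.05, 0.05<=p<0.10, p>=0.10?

Margins: r₁=14, r₂=15, c₁=13, c₂=16, n=29
p_obs = C(14,9)·C(15,4)/C(29,13); sum pmf over tables with pmf ≤ p_obs
p-value (two-sided) = 0.06560
→ bracket: 0.05<=p<0.10

p-value bracket: 0.05<=p<0.10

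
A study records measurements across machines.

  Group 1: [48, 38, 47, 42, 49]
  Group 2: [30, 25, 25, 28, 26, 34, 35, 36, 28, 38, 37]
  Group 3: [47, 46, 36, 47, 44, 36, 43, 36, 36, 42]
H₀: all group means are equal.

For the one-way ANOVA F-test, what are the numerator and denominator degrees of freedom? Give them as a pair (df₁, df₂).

degrees of freedom = [2, 23]

k = 3 groups, N = 26 total
df = (k−1, N−k) = (3−1, 26−3) = (2, 23)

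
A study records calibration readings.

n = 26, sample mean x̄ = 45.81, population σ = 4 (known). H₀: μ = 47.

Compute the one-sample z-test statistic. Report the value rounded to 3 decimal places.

SE = σ/√n = 4/√26 = 0.7845
z = (x̄−μ₀)/SE = (45.81−47)/0.7845 = -1.5170

test statistic = -1.517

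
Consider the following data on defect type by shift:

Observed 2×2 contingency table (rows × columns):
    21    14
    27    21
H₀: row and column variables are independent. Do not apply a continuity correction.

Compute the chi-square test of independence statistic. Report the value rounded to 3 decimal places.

Row totals [35, 48], col totals [48, 35], n=83
χ² = (21−20.24)²/20.24 + (14−14.76)²/14.76 + (27−27.76)²/27.76 + (21−20.24)²/20.24 = 0.1167
df = 1

test statistic = 0.117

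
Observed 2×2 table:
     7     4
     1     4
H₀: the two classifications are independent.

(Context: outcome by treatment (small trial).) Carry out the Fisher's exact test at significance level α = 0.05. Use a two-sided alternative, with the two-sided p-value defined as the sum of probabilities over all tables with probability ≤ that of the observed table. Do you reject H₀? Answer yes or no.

Margins: r₁=11, r₂=5, c₁=8, c₂=8, n=16
p_obs = C(11,7)·C(5,1)/C(16,8); sum pmf over tables with pmf ≤ p_obs
p-value (two-sided) = 0.28205
At α=0.05: p ≥ α → fail to reject H₀

reject H₀: no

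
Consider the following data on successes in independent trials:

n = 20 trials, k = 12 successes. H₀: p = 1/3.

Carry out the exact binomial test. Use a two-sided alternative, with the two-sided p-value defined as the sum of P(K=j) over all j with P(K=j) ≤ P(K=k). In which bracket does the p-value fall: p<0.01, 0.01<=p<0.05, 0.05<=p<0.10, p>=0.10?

p-value bracket: 0.01<=p<0.05

Exact binomial: n=20, k=12, p₀=1/3=0.3333
P(X=j) = C(n,j)·p₀^j·(1−p₀)^(n−j); p = Σ P(X=j) over j with P(X=j) ≤ P(X=12)
p-value (two-sided) = 0.01628
→ bracket: 0.01<=p<0.05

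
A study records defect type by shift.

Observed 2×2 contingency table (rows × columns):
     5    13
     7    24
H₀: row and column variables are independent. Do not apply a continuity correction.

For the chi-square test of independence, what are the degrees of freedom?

df = (r−1)(c−1) = (2−1)·(2−1) = 1

degrees of freedom = 1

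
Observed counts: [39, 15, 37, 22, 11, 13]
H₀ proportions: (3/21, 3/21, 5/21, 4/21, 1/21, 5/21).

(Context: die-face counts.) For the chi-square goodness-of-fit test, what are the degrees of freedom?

degrees of freedom = 5

df = k − 1 = 6 − 1 = 5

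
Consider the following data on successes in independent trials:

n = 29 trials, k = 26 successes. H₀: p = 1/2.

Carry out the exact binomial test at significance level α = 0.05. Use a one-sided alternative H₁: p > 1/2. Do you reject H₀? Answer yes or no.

Exact binomial: n=29, k=26, p₀=1/2=0.5000
P(X≥26) from Σ C(n,i)·p₀^i·(1−p₀)^(n−i)
p-value (one-sided, H₁ greater) = 0.00001
At α=0.05: p < α → reject H₀

reject H₀: yes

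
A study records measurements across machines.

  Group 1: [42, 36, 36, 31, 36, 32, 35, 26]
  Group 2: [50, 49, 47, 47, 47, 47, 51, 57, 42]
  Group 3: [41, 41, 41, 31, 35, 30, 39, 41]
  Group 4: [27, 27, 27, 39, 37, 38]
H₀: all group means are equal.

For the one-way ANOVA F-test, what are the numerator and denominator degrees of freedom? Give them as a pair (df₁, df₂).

degrees of freedom = [3, 27]

k = 4 groups, N = 31 total
df = (k−1, N−k) = (4−1, 31−4) = (3, 27)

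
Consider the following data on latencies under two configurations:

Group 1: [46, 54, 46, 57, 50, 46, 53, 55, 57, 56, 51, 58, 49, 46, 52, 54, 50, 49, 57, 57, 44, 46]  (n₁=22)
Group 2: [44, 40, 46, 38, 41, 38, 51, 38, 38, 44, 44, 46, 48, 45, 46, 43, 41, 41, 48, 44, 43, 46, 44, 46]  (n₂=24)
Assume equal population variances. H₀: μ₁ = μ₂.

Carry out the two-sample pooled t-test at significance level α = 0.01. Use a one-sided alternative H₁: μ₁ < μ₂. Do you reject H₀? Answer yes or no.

x̄₁=51.500, s₁=4.554, n₁=22
x̄₂=43.458, s₂=3.514, n₂=24
s_p² = [21·4.554² + 23·3.514²]/44 = 16.3513
SE = √(s_p²·(1/22+1/24)) = 1.1935
t = (51.500−43.458)/1.1935 = 6.7376
df = 44
p-value (one-sided, H₁ less) = 1.00000
At α=0.01: p ≥ α → fail to reject H₀

reject H₀: no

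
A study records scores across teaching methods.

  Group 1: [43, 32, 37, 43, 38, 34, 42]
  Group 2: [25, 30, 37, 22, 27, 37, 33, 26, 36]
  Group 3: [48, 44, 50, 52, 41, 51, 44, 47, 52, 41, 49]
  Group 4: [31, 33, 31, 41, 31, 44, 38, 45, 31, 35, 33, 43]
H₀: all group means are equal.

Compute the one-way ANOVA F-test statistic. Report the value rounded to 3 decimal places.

test statistic = 19.601

Group means [38.43, 30.33, 47.18, 36.33], grand mean 38.385
SSB = Σnᵢ(x̄ᵢ−x̄)² = 1485.213; SSW = ΣΣ(x−x̄ᵢ)² = 884.017
MSB = 1485.213/3 = 495.0712; MSW = 884.017/35 = 25.2576
F = MSB/MSW = 19.6008
df = (3, 35)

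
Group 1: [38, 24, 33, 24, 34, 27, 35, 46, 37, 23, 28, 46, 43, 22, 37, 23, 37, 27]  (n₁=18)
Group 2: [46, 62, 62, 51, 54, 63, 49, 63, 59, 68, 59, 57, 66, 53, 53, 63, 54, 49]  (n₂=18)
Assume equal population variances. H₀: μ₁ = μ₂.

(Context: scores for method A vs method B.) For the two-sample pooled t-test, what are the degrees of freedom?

df = n₁ + n₂ − 2 = 18 + 18 − 2 = 34

degrees of freedom = 34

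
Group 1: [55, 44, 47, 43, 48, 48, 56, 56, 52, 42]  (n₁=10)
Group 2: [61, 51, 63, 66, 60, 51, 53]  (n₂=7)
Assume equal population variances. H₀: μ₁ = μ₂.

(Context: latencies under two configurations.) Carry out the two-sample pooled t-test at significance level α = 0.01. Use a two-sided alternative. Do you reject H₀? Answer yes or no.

reject H₀: yes

x̄₁=49.100, s₁=5.363, n₁=10
x̄₂=57.857, s₂=6.122, n₂=7
s_p² = [9·5.363² + 6·6.122²]/15 = 32.2505
SE = √(s_p²·(1/10+1/7)) = 2.7986
t = (49.100−57.857)/2.7986 = -3.1291
df = 15
p-value (two-sided) = 0.00689
At α=0.01: p < α → reject H₀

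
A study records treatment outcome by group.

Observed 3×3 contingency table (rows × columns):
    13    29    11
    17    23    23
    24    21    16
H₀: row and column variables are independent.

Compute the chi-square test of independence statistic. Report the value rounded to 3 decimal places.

test statistic = 8.465

Row totals [53, 63, 61], col totals [54, 73, 50], n=177
χ² = (13−16.17)²/16.17 + (29−21.86)²/21.86 + (11−14.97)²/14.97 + (17−19.22)²/19.22 + (23−25.98)²/25.98 + (23−17.80)²/17.80 + (24−18.61)²/18.61 + (21−25.16)²/25.16 + (16−17.23)²/17.23 = 8.4646
df = 4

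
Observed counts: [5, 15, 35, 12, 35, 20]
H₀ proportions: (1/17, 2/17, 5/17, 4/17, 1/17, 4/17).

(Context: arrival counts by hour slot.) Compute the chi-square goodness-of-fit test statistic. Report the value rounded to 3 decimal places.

test statistic = 120.947

n = 122; E_i = n·p_i = [7.18, 14.35, 35.88, 28.71, 7.18, 28.71]
χ² = (5−7.18)²/7.18 + (15−14.35)²/14.35 + (35−35.88)²/35.88 + (12−28.71)²/28.71 + (35−7.18)²/7.18 + (20−28.71)²/28.71 = 120.9467
df = 5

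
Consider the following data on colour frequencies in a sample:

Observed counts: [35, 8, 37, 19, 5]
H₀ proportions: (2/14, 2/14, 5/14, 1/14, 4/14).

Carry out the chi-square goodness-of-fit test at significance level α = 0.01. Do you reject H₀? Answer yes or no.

reject H₀: yes

n = 104; E_i = n·p_i = [14.86, 14.86, 37.14, 7.43, 29.71]
χ² = (35−14.86)²/14.86 + (8−14.86)²/14.86 + (37−37.14)²/37.14 + (19−7.43)²/7.43 + (5−29.71)²/29.71 = 69.0548
df = 4
p-value (upper-tail) = 0.00000
At α=0.01: p < α → reject H₀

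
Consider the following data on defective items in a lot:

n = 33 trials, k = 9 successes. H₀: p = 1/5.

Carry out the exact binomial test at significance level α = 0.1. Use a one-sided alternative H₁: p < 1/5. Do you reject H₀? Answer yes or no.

reject H₀: no

Exact binomial: n=33, k=9, p₀=1/5=0.2000
P(X≤9) from Σ C(n,i)·p₀^i·(1−p₀)^(n−i)
p-value (one-sided, H₁ less) = 0.89321
At α=0.1: p ≥ α → fail to reject H₀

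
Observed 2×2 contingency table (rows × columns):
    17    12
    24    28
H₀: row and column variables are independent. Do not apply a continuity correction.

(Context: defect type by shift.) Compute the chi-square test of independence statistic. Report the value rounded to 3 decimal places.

Row totals [29, 52], col totals [41, 40], n=81
χ² = (17−14.68)²/14.68 + (12−14.32)²/14.32 + (24−26.32)²/26.32 + (28−25.68)²/25.68 = 1.1576
df = 1

test statistic = 1.158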